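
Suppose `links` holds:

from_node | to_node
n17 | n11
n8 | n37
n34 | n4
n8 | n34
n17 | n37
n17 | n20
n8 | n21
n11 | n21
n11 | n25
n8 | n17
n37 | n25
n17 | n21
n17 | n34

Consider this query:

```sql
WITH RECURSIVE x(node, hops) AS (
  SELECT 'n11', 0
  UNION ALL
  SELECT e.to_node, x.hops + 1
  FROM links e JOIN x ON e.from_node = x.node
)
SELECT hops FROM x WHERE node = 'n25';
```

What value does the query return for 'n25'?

1

Base: (n11, hops=0).
Iteration 1: edges from {n11} -> (n21, hops=1), (n25, hops=1).
Iteration 2: no outgoing edges from {n21,n25}; recursion stops.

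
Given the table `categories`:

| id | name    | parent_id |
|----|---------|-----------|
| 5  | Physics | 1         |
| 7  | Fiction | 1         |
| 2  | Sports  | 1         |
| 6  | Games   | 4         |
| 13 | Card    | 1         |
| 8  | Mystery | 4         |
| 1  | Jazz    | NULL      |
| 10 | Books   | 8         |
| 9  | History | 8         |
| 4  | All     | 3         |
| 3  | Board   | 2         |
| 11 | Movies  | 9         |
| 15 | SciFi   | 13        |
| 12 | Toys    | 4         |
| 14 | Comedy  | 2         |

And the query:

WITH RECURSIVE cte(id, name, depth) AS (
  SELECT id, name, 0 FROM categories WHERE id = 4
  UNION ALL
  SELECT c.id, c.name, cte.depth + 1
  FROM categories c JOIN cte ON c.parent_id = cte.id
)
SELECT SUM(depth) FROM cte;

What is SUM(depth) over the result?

10

Base: id=4 (All) at depth 0.
Iteration 1: rows with parent_id in {4} -> Games (id 6, depth 1), Mystery (id 8, depth 1), Toys (id 12, depth 1).
Iteration 2: rows with parent_id in {6,8,12} -> History (id 9, depth 2), Books (id 10, depth 2).
Iteration 3: rows with parent_id in {9,10} -> Movies (id 11, depth 3).
Iteration 4: no rows with parent_id in {11}; recursion stops.
SUM(depth) = 0 + 1 + 1 + 1 + 2 + 2 + 3 = 10.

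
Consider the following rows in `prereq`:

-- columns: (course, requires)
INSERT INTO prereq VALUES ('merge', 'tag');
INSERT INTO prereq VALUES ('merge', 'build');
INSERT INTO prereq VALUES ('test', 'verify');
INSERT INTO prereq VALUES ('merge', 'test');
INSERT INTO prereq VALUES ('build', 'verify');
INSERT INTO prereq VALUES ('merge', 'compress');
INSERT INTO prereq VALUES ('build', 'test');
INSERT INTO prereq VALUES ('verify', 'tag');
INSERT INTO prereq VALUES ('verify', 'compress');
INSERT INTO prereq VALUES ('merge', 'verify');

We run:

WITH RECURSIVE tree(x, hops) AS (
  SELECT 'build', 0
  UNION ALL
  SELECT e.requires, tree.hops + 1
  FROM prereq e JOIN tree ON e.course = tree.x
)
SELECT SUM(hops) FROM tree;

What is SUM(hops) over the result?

14

Base: (build, hops=0).
Iteration 1: edges from {build} -> (test, hops=1), (verify, hops=1).
Iteration 2: edges from {test,verify} -> (compress, hops=2), (tag, hops=2), (verify, hops=2).
Iteration 3: edges from {compress,tag,verify} -> (compress, hops=3), (tag, hops=3).
Iteration 4: no outgoing edges from {compress,tag}; recursion stops.
SUM(hops) = 0 + 1 + 1 + 2 + 2 + 2 + 3 + 3 = 14.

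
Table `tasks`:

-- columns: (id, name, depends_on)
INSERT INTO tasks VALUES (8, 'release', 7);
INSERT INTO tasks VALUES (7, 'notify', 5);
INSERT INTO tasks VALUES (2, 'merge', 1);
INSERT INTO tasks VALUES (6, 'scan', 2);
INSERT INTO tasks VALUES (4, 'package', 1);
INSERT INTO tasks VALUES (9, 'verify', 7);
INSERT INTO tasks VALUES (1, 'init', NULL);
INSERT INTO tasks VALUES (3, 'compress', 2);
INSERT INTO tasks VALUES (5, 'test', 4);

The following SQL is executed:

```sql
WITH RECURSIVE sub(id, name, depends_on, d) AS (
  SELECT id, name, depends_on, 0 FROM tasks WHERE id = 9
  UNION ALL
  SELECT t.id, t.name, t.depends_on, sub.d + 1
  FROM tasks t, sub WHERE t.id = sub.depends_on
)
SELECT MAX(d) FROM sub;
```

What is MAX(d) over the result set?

Base: id=9 (verify), depends_on=7, d 0.
Iteration 1: join on id=7 -> notify (id 7, depends_on=5, d 1).
Iteration 2: join on id=5 -> test (id 5, depends_on=4, d 2).
Iteration 3: join on id=4 -> package (id 4, depends_on=1, d 3).
Iteration 4: join on id=1 -> init (id 1, depends_on=NULL, d 4).
Iteration 5: depends_on is NULL; no match; recursion stops.
d values: 0, 1, 2, 3, 4; the maximum is 4.

4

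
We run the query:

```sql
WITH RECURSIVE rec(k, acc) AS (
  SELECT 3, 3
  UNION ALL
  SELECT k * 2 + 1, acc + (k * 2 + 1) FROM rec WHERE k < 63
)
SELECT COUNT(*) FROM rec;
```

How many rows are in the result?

5

Base: k=3, acc=3.
Iteration 1: 3 < 63 holds -> k = 3 * 2 + 1 = 7, acc = 3 + 7 = 10.
Iteration 2: 7 < 63 holds -> k = 7 * 2 + 1 = 15, acc = 10 + 15 = 25.
Iteration 3: 15 < 63 holds -> k = 15 * 2 + 1 = 31, acc = 25 + 31 = 56.
Iteration 4: 31 < 63 holds -> k = 31 * 2 + 1 = 63, acc = 56 + 63 = 119.
Iteration 5: 63 < 63 fails; recursion stops.
Total rows emitted: 5.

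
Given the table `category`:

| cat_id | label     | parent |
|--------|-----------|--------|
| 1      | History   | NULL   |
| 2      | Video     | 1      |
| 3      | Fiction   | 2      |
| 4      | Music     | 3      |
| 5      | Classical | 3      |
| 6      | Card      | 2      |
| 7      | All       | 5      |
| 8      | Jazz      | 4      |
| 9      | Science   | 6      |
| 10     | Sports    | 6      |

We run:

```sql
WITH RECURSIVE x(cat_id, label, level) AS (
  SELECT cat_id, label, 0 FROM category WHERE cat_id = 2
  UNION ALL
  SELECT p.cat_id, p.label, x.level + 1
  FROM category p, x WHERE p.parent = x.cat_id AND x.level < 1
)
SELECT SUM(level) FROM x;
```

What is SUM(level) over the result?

2

Base: cat_id=2 (Video) at level 0.
Iteration 1: rows with parent in {2} -> Fiction (id 3, level 1), Card (id 6, level 1).
Iteration 2: level < 1 fails for all current rows; recursion stops.
SUM(level) = 0 + 1 + 1 = 2.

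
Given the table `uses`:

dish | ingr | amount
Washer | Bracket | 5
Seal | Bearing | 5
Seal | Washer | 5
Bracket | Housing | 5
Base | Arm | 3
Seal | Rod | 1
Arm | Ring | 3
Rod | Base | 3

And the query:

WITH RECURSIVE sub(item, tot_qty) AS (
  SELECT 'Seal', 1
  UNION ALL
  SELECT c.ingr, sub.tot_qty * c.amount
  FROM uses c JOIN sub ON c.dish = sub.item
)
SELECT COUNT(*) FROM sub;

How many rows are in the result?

Base: (Seal, tot_qty=1).
Iteration 1: components of {Seal} -> Bearing = 1*5 = 5, Rod = 1*1 = 1, Washer = 1*5 = 5.
Iteration 2: components of {Bearing,Rod,Washer} -> Base = 1*3 = 3, Bracket = 5*5 = 25.
Iteration 3: components of {Base,Bracket} -> Arm = 3*3 = 9, Housing = 25*5 = 125.
Iteration 4: components of {Arm,Housing} -> Ring = 9*3 = 27.
Iteration 5: no further components; recursion stops.
Total rows emitted: 9.

9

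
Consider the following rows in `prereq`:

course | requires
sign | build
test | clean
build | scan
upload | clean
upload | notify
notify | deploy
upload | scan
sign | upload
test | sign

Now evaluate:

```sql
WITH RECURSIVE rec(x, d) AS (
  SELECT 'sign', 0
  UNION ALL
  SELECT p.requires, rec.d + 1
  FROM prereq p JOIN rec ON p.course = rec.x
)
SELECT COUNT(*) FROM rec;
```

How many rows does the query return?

Base: (sign, d=0).
Iteration 1: edges from {sign} -> (build, d=1), (upload, d=1).
Iteration 2: edges from {build,upload} -> (clean, d=2), (notify, d=2), (scan, d=2) x2. [UNION ALL keeps all 4 new rows, including repeats]
Iteration 3: edges from {clean,notify,scan} -> (deploy, d=3).
Iteration 4: no outgoing edges from {deploy}; recursion stops.
Total rows emitted: 8.

8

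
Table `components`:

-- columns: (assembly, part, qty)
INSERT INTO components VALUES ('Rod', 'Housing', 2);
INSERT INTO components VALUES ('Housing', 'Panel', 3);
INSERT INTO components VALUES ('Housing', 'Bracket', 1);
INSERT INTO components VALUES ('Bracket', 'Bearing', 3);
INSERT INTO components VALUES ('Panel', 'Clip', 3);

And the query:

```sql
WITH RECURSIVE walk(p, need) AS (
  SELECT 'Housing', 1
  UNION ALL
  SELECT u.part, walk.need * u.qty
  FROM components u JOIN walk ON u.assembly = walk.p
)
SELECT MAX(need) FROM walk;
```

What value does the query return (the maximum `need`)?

9

Base: (Housing, need=1).
Iteration 1: components of {Housing} -> Bracket = 1*1 = 1, Panel = 1*3 = 3.
Iteration 2: components of {Bracket,Panel} -> Bearing = 1*3 = 3, Clip = 3*3 = 9.
Iteration 3: no further components; recursion stops.
need values: 1, 3, 1, 9, 3; the maximum is 9.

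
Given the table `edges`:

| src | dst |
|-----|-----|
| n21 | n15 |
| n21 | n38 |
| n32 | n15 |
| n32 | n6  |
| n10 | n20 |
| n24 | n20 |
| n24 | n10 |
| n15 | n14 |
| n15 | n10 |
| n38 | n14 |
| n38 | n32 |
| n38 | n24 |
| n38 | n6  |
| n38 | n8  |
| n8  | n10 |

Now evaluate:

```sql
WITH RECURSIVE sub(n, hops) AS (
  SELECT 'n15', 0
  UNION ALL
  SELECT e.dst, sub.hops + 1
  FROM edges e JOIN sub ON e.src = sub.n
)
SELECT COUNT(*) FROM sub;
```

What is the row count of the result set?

Base: (n15, hops=0).
Iteration 1: edges from {n15} -> (n10, hops=1), (n14, hops=1).
Iteration 2: edges from {n10,n14} -> (n20, hops=2).
Iteration 3: no outgoing edges from {n20}; recursion stops.
Total rows emitted: 4.

4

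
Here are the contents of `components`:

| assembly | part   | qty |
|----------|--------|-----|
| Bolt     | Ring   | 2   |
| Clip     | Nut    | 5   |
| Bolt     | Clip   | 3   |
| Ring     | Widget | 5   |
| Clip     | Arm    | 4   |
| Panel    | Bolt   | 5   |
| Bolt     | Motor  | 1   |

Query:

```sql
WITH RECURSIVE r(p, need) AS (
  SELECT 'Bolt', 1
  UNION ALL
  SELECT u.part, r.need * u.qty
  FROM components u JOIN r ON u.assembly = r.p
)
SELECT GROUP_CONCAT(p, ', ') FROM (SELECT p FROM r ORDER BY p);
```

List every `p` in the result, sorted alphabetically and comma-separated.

Arm, Bolt, Clip, Motor, Nut, Ring, Widget

Base: (Bolt, need=1).
Iteration 1: components of {Bolt} -> Clip = 1*3 = 3, Motor = 1*1 = 1, Ring = 1*2 = 2.
Iteration 2: components of {Clip,Motor,Ring} -> Arm = 3*4 = 12, Nut = 3*5 = 15, Widget = 2*5 = 10.
Iteration 3: no further components; recursion stops.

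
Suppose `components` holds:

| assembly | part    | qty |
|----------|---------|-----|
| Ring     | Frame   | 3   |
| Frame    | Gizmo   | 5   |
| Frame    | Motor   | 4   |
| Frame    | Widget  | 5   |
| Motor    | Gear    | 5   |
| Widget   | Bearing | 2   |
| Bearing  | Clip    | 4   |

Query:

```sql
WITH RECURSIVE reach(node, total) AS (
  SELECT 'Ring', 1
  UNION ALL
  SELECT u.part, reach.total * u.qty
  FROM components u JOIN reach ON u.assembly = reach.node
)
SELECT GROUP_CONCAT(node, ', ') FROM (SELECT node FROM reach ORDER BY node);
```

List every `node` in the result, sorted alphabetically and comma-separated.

Base: (Ring, total=1).
Iteration 1: components of {Ring} -> Frame = 1*3 = 3.
Iteration 2: components of {Frame} -> Gizmo = 3*5 = 15, Motor = 3*4 = 12, Widget = 3*5 = 15.
Iteration 3: components of {Gizmo,Motor,Widget} -> Bearing = 15*2 = 30, Gear = 12*5 = 60.
Iteration 4: components of {Bearing,Gear} -> Clip = 30*4 = 120.
Iteration 5: no further components; recursion stops.

Bearing, Clip, Frame, Gear, Gizmo, Motor, Ring, Widget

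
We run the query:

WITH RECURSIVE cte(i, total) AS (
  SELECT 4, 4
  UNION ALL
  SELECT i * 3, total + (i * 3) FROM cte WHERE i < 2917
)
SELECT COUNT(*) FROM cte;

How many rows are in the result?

8

Base: i=4, total=4.
Iteration 1: 4 < 2917 holds -> i = 4 * 3 = 12, total = 4 + 12 = 16.
Iteration 2: 12 < 2917 holds -> i = 12 * 3 = 36, total = 16 + 36 = 52.
Iteration 3: 36 < 2917 holds -> i = 36 * 3 = 108, total = 52 + 108 = 160.
Iteration 4: 108 < 2917 holds -> i = 108 * 3 = 324, total = 160 + 324 = 484.
Iteration 5: 324 < 2917 holds -> i = 324 * 3 = 972, total = 484 + 972 = 1456.
Iteration 6: 972 < 2917 holds -> i = 972 * 3 = 2916, total = 1456 + 2916 = 4372.
Iteration 7: 2916 < 2917 holds -> i = 2916 * 3 = 8748, total = 4372 + 8748 = 13120.
Iteration 8: 8748 < 2917 fails; recursion stops.
Total rows emitted: 8.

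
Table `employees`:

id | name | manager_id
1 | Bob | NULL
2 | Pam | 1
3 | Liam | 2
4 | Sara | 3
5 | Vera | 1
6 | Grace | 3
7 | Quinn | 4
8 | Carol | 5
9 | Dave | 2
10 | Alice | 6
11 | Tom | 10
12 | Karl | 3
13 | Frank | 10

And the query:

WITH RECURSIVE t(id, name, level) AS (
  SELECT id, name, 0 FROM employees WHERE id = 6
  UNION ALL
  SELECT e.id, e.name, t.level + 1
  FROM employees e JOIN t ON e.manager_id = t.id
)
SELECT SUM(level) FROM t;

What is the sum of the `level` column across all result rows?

5

Base: id=6 (Grace) at level 0.
Iteration 1: rows with manager_id in {6} -> Alice (id 10, level 1).
Iteration 2: rows with manager_id in {10} -> Tom (id 11, level 2), Frank (id 13, level 2).
Iteration 3: no rows with manager_id in {11,13}; recursion stops.
SUM(level) = 0 + 1 + 2 + 2 = 5.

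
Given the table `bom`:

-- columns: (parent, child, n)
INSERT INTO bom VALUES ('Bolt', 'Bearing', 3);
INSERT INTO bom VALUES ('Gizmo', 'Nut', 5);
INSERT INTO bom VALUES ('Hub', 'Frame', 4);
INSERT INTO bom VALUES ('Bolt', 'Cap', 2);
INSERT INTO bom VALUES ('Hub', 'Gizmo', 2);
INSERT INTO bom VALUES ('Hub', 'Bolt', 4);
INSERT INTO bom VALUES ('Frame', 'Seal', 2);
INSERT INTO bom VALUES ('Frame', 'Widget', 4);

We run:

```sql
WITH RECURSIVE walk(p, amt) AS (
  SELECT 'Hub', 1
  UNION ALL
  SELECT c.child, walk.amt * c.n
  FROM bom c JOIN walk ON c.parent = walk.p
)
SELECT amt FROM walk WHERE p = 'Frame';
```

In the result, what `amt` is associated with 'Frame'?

Base: (Hub, amt=1).
Iteration 1: components of {Hub} -> Bolt = 1*4 = 4, Frame = 1*4 = 4, Gizmo = 1*2 = 2.
Iteration 2: components of {Bolt,Frame,Gizmo} -> Bearing = 4*3 = 12, Cap = 4*2 = 8, Nut = 2*5 = 10, Seal = 4*2 = 8, Widget = 4*4 = 16.
Iteration 3: no further components; recursion stops.

4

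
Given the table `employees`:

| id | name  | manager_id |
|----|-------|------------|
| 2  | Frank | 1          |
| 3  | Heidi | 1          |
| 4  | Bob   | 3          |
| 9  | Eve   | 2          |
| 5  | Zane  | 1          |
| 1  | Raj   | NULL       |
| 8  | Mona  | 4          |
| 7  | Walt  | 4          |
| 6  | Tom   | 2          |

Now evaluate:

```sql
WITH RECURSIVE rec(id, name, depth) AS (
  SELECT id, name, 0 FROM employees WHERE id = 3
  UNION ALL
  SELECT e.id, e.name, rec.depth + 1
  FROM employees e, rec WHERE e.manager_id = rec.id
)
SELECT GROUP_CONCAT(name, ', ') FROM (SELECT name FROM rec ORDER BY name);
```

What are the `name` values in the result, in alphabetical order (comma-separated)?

Base: id=3 (Heidi) at depth 0.
Iteration 1: rows with manager_id in {3} -> Bob (id 4, depth 1).
Iteration 2: rows with manager_id in {4} -> Walt (id 7, depth 2), Mona (id 8, depth 2).
Iteration 3: no rows with manager_id in {7,8}; recursion stops.

Bob, Heidi, Mona, Walt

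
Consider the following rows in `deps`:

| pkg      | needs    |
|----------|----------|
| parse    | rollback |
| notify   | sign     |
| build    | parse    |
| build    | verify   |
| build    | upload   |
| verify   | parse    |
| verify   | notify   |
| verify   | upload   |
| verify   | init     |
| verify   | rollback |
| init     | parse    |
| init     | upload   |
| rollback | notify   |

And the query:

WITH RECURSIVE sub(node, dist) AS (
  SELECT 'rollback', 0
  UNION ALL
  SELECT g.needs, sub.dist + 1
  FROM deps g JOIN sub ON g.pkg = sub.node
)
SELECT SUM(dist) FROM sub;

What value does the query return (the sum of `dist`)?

3

Base: (rollback, dist=0).
Iteration 1: edges from {rollback} -> (notify, dist=1).
Iteration 2: edges from {notify} -> (sign, dist=2).
Iteration 3: no outgoing edges from {sign}; recursion stops.
SUM(dist) = 0 + 1 + 2 = 3.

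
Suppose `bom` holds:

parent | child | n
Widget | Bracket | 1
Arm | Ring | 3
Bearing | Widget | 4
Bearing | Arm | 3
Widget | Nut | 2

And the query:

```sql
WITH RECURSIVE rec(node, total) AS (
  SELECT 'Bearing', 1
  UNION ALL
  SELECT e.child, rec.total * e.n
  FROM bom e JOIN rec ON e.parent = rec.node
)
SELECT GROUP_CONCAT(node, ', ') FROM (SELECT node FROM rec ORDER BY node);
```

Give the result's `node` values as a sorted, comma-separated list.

Arm, Bearing, Bracket, Nut, Ring, Widget

Base: (Bearing, total=1).
Iteration 1: components of {Bearing} -> Arm = 1*3 = 3, Widget = 1*4 = 4.
Iteration 2: components of {Arm,Widget} -> Bracket = 4*1 = 4, Nut = 4*2 = 8, Ring = 3*3 = 9.
Iteration 3: no further components; recursion stops.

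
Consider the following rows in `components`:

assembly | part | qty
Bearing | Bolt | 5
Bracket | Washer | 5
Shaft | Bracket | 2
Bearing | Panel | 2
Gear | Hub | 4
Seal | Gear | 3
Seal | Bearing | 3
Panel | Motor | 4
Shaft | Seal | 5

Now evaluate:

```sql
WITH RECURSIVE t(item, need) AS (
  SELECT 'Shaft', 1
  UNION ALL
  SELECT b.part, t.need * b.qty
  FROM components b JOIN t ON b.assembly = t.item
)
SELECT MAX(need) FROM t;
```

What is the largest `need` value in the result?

Base: (Shaft, need=1).
Iteration 1: components of {Shaft} -> Bracket = 1*2 = 2, Seal = 1*5 = 5.
Iteration 2: components of {Bracket,Seal} -> Bearing = 5*3 = 15, Gear = 5*3 = 15, Washer = 2*5 = 10.
Iteration 3: components of {Bearing,Gear,Washer} -> Bolt = 15*5 = 75, Hub = 15*4 = 60, Panel = 15*2 = 30.
Iteration 4: components of {Bolt,Hub,Panel} -> Motor = 30*4 = 120.
Iteration 5: no further components; recursion stops.
need values: 1, 2, 5, 10, 15, 15, 30, 75, 60, 120; the maximum is 120.

120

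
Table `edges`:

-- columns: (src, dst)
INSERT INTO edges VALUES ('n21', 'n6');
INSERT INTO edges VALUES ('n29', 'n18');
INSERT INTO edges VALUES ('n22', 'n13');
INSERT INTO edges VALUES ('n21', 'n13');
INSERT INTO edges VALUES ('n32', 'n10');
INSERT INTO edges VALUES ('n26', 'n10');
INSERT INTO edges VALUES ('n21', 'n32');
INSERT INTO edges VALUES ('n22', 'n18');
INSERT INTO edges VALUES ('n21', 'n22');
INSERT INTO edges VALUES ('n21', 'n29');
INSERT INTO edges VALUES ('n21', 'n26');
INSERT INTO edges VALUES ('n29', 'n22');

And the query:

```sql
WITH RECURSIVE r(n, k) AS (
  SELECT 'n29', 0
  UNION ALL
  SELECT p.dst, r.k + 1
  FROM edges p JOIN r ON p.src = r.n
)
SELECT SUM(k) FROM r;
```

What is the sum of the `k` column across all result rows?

Base: (n29, k=0).
Iteration 1: edges from {n29} -> (n18, k=1), (n22, k=1).
Iteration 2: edges from {n18,n22} -> (n13, k=2), (n18, k=2).
Iteration 3: no outgoing edges from {n13,n18}; recursion stops.
SUM(k) = 0 + 1 + 1 + 2 + 2 = 6.

6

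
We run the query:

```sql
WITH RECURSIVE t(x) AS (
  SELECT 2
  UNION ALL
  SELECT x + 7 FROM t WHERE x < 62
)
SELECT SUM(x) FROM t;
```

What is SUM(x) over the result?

Base: x=2.
Iteration 1: 2 < 62 holds -> x = 2 + 7 = 9.
Iteration 2: 9 < 62 holds -> x = 9 + 7 = 16.
Iteration 3: 16 < 62 holds -> x = 16 + 7 = 23.
Iteration 4: 23 < 62 holds -> x = 23 + 7 = 30.
Iteration 5: 30 < 62 holds -> x = 30 + 7 = 37.
Iteration 6: 37 < 62 holds -> x = 37 + 7 = 44.
Iteration 7: 44 < 62 holds -> x = 44 + 7 = 51.
Iteration 8: 51 < 62 holds -> x = 51 + 7 = 58.
Iteration 9: 58 < 62 holds -> x = 58 + 7 = 65.
Iteration 10: 65 < 62 fails; recursion stops.
SUM(x) = 2 + 9 + 16 + 23 + 30 + 37 + 44 + 51 + 58 + 65 = 335.

335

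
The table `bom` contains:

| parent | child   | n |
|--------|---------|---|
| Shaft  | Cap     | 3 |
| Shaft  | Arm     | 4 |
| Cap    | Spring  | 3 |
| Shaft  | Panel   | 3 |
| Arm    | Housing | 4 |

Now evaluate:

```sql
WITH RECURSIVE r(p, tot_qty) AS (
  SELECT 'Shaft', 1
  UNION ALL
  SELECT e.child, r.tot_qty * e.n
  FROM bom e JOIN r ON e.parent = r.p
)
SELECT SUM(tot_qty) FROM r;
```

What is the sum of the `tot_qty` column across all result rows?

36

Base: (Shaft, tot_qty=1).
Iteration 1: components of {Shaft} -> Arm = 1*4 = 4, Cap = 1*3 = 3, Panel = 1*3 = 3.
Iteration 2: components of {Arm,Cap,Panel} -> Housing = 4*4 = 16, Spring = 3*3 = 9.
Iteration 3: no further components; recursion stops.
SUM(tot_qty) = 1 + 3 + 4 + 3 + 9 + 16 = 36.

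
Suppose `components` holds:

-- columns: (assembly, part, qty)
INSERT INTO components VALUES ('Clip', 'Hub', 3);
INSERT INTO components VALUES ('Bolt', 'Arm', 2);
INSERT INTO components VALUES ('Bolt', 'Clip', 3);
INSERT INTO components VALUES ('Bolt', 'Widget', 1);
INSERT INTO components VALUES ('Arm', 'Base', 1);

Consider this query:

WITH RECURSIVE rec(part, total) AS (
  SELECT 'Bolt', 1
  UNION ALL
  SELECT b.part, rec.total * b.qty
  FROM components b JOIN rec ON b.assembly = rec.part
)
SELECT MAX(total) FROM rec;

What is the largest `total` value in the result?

9

Base: (Bolt, total=1).
Iteration 1: components of {Bolt} -> Arm = 1*2 = 2, Clip = 1*3 = 3, Widget = 1*1 = 1.
Iteration 2: components of {Arm,Clip,Widget} -> Base = 2*1 = 2, Hub = 3*3 = 9.
Iteration 3: no further components; recursion stops.
total values: 1, 3, 1, 2, 9, 2; the maximum is 9.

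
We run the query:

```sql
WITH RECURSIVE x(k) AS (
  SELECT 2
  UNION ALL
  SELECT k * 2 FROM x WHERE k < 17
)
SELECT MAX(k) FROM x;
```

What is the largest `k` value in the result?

32

Base: k=2.
Iteration 1: 2 < 17 holds -> k = 2 * 2 = 4.
Iteration 2: 4 < 17 holds -> k = 4 * 2 = 8.
Iteration 3: 8 < 17 holds -> k = 8 * 2 = 16.
Iteration 4: 16 < 17 holds -> k = 16 * 2 = 32.
Iteration 5: 32 < 17 fails; recursion stops.
k values: 2, 4, 8, 16, 32; the maximum is 32.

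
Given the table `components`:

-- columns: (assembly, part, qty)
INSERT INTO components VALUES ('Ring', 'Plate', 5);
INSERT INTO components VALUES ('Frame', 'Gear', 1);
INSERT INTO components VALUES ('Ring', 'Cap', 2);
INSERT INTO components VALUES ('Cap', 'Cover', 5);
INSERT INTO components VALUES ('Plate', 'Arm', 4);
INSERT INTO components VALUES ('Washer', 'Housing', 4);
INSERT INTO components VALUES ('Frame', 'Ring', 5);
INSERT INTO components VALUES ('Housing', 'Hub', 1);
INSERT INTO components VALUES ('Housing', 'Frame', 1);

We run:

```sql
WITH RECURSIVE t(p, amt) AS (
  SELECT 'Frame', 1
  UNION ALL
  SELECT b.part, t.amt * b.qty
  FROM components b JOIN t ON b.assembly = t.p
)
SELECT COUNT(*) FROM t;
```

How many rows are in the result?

7

Base: (Frame, amt=1).
Iteration 1: components of {Frame} -> Gear = 1*1 = 1, Ring = 1*5 = 5.
Iteration 2: components of {Gear,Ring} -> Cap = 5*2 = 10, Plate = 5*5 = 25.
Iteration 3: components of {Cap,Plate} -> Arm = 25*4 = 100, Cover = 10*5 = 50.
Iteration 4: no further components; recursion stops.
Total rows emitted: 7.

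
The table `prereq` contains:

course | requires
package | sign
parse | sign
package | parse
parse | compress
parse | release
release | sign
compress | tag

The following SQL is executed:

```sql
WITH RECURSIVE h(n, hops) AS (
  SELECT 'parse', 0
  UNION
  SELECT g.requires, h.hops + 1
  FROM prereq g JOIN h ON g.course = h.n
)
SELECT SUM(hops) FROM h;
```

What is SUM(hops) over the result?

Base: (parse, hops=0).
Iteration 1: edges from {parse} -> (compress, hops=1), (release, hops=1), (sign, hops=1).
Iteration 2: edges from {compress,release,sign} -> (sign, hops=2), (tag, hops=2).
Iteration 3: no outgoing edges from {sign,tag}; recursion stops.
SUM(hops) = 0 + 1 + 1 + 1 + 2 + 2 = 7.

7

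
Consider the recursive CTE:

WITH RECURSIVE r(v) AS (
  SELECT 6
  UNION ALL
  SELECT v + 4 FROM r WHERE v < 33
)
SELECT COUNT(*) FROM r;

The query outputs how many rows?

8

Base: v=6.
Iteration 1: 6 < 33 holds -> v = 6 + 4 = 10.
Iteration 2: 10 < 33 holds -> v = 10 + 4 = 14.
Iteration 3: 14 < 33 holds -> v = 14 + 4 = 18.
Iteration 4: 18 < 33 holds -> v = 18 + 4 = 22.
Iteration 5: 22 < 33 holds -> v = 22 + 4 = 26.
Iteration 6: 26 < 33 holds -> v = 26 + 4 = 30.
Iteration 7: 30 < 33 holds -> v = 30 + 4 = 34.
Iteration 8: 34 < 33 fails; recursion stops.
Total rows emitted: 8.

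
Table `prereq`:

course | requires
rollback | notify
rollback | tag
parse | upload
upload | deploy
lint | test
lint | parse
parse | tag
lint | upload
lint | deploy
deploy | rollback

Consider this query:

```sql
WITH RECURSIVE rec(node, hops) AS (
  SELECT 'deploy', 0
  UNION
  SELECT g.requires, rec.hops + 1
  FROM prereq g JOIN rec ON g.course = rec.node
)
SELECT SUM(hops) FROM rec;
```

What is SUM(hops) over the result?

5

Base: (deploy, hops=0).
Iteration 1: edges from {deploy} -> (rollback, hops=1).
Iteration 2: edges from {rollback} -> (notify, hops=2), (tag, hops=2).
Iteration 3: no outgoing edges from {notify,tag}; recursion stops.
SUM(hops) = 0 + 1 + 2 + 2 = 5.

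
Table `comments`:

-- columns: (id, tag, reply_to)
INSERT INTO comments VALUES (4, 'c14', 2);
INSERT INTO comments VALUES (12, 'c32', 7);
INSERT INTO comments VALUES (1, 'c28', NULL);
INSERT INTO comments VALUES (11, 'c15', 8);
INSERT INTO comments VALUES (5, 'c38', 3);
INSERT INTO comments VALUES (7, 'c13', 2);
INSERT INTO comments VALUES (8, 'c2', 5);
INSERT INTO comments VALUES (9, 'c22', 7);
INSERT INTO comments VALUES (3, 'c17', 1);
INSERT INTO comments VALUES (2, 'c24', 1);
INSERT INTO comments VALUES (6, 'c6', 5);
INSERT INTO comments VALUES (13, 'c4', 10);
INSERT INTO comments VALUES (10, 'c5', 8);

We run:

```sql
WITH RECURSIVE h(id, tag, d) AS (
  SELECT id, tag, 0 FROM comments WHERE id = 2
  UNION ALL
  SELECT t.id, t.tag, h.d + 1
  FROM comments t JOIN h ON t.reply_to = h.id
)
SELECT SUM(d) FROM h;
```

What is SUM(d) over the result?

Base: id=2 (c24) at d 0.
Iteration 1: rows with reply_to in {2} -> c14 (id 4, d 1), c13 (id 7, d 1).
Iteration 2: rows with reply_to in {4,7} -> c22 (id 9, d 2), c32 (id 12, d 2).
Iteration 3: no rows with reply_to in {9,12}; recursion stops.
SUM(d) = 0 + 1 + 1 + 2 + 2 = 6.

6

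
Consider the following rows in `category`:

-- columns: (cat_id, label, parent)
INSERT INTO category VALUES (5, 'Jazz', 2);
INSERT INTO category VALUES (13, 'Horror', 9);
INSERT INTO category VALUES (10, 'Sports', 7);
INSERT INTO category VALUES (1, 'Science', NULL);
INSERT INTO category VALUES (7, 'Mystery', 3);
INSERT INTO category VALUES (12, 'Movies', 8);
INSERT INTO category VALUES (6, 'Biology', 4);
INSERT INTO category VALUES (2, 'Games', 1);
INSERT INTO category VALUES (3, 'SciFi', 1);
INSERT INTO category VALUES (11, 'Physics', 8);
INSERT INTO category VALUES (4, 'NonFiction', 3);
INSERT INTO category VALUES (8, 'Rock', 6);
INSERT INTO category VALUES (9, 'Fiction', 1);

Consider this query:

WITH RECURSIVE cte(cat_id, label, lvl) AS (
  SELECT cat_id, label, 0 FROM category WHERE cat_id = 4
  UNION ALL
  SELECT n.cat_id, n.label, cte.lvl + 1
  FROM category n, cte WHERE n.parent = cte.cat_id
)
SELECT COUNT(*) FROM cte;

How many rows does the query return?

Base: cat_id=4 (NonFiction) at lvl 0.
Iteration 1: rows with parent in {4} -> Biology (id 6, lvl 1).
Iteration 2: rows with parent in {6} -> Rock (id 8, lvl 2).
Iteration 3: rows with parent in {8} -> Physics (id 11, lvl 3), Movies (id 12, lvl 3).
Iteration 4: no rows with parent in {11,12}; recursion stops.
Total rows emitted: 5.

5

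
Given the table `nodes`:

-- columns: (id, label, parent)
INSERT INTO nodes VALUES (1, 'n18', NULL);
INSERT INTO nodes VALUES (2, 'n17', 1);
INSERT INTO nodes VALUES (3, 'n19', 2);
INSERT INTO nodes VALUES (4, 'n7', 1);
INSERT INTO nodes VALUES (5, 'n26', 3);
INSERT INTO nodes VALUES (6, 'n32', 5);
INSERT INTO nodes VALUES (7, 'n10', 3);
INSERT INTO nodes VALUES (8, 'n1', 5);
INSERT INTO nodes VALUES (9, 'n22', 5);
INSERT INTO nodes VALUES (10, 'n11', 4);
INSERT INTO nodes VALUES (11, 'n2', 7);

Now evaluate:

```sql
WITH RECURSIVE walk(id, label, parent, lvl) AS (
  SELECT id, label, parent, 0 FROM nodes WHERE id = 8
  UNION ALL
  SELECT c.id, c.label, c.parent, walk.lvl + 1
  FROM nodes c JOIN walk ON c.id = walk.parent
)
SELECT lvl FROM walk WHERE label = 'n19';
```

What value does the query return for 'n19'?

Base: id=8 (n1), parent=5, lvl 0.
Iteration 1: join on id=5 -> n26 (id 5, parent=3, lvl 1).
Iteration 2: join on id=3 -> n19 (id 3, parent=2, lvl 2).
Iteration 3: join on id=2 -> n17 (id 2, parent=1, lvl 3).
Iteration 4: join on id=1 -> n18 (id 1, parent=NULL, lvl 4).
Iteration 5: parent is NULL; no match; recursion stops.

2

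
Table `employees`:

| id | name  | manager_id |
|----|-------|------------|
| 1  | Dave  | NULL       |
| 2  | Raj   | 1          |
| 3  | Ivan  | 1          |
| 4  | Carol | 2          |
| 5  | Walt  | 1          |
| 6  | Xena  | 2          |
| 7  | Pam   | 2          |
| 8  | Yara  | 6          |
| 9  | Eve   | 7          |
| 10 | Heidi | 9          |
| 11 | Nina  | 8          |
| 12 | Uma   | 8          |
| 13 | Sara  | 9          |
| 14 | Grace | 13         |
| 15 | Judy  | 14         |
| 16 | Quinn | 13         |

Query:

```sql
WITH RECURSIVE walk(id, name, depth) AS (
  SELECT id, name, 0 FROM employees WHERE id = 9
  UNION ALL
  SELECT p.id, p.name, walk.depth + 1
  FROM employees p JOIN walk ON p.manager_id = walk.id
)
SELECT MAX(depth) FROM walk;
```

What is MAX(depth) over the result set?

Base: id=9 (Eve) at depth 0.
Iteration 1: rows with manager_id in {9} -> Heidi (id 10, depth 1), Sara (id 13, depth 1).
Iteration 2: rows with manager_id in {10,13} -> Grace (id 14, depth 2), Quinn (id 16, depth 2).
Iteration 3: rows with manager_id in {14,16} -> Judy (id 15, depth 3).
Iteration 4: no rows with manager_id in {15}; recursion stops.
depth values: 0, 1, 1, 2, 2, 3; the maximum is 3.

3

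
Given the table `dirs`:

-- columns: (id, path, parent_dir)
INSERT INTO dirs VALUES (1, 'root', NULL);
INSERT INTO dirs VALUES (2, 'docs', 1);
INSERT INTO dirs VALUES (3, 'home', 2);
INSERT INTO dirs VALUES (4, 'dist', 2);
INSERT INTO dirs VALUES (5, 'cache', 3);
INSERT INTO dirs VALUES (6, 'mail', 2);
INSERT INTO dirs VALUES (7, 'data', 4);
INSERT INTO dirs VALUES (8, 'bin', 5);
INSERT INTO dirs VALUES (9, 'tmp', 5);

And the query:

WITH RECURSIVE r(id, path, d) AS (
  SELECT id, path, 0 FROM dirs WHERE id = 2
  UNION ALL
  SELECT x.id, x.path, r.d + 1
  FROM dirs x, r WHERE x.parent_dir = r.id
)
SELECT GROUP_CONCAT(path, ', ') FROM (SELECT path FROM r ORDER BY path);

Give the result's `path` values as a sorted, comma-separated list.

bin, cache, data, dist, docs, home, mail, tmp

Base: id=2 (docs) at d 0.
Iteration 1: rows with parent_dir in {2} -> home (id 3, d 1), dist (id 4, d 1), mail (id 6, d 1).
Iteration 2: rows with parent_dir in {3,4,6} -> cache (id 5, d 2), data (id 7, d 2).
Iteration 3: rows with parent_dir in {5,7} -> bin (id 8, d 3), tmp (id 9, d 3).
Iteration 4: no rows with parent_dir in {8,9}; recursion stops.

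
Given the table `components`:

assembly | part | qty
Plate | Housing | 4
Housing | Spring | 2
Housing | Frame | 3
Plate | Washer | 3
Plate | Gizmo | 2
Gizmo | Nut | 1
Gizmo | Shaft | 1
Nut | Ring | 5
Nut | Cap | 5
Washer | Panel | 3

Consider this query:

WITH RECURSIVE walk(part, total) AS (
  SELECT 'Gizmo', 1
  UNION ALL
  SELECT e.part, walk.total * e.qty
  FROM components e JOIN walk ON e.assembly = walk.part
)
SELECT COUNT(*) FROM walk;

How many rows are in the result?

5

Base: (Gizmo, total=1).
Iteration 1: components of {Gizmo} -> Nut = 1*1 = 1, Shaft = 1*1 = 1.
Iteration 2: components of {Nut,Shaft} -> Cap = 1*5 = 5, Ring = 1*5 = 5.
Iteration 3: no further components; recursion stops.
Total rows emitted: 5.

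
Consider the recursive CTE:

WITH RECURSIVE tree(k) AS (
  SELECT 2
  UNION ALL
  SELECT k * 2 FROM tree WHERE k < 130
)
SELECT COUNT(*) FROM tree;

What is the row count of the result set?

Base: k=2.
Iteration 1: 2 < 130 holds -> k = 2 * 2 = 4.
Iteration 2: 4 < 130 holds -> k = 4 * 2 = 8.
Iteration 3: 8 < 130 holds -> k = 8 * 2 = 16.
Iteration 4: 16 < 130 holds -> k = 16 * 2 = 32.
Iteration 5: 32 < 130 holds -> k = 32 * 2 = 64.
Iteration 6: 64 < 130 holds -> k = 64 * 2 = 128.
Iteration 7: 128 < 130 holds -> k = 128 * 2 = 256.
Iteration 8: 256 < 130 fails; recursion stops.
Total rows emitted: 8.

8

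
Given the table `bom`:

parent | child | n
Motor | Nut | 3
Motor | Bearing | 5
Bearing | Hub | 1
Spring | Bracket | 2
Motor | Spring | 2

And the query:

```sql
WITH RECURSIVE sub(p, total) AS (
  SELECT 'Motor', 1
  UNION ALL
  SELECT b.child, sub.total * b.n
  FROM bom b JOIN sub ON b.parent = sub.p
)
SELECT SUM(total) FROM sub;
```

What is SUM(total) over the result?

Base: (Motor, total=1).
Iteration 1: components of {Motor} -> Bearing = 1*5 = 5, Nut = 1*3 = 3, Spring = 1*2 = 2.
Iteration 2: components of {Bearing,Nut,Spring} -> Bracket = 2*2 = 4, Hub = 5*1 = 5.
Iteration 3: no further components; recursion stops.
SUM(total) = 1 + 5 + 2 + 3 + 5 + 4 = 20.

20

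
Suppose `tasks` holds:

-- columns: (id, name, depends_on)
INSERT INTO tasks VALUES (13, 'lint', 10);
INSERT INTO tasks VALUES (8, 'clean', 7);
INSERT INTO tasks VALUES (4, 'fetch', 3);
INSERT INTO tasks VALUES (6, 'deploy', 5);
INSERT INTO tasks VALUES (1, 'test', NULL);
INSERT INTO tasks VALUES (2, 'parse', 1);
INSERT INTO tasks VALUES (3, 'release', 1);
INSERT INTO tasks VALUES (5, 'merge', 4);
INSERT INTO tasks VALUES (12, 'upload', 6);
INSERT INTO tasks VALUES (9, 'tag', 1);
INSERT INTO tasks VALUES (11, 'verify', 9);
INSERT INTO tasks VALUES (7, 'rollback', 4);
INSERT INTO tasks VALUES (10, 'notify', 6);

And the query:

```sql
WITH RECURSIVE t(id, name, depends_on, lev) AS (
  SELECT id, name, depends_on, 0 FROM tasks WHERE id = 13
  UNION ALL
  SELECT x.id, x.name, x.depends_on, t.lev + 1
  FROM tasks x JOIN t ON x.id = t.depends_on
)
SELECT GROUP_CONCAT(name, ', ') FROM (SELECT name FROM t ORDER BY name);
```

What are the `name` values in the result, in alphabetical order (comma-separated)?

Base: id=13 (lint), depends_on=10, lev 0.
Iteration 1: join on id=10 -> notify (id 10, depends_on=6, lev 1).
Iteration 2: join on id=6 -> deploy (id 6, depends_on=5, lev 2).
Iteration 3: join on id=5 -> merge (id 5, depends_on=4, lev 3).
Iteration 4: join on id=4 -> fetch (id 4, depends_on=3, lev 4).
Iteration 5: join on id=3 -> release (id 3, depends_on=1, lev 5).
Iteration 6: join on id=1 -> test (id 1, depends_on=NULL, lev 6).
Iteration 7: depends_on is NULL; no match; recursion stops.

deploy, fetch, lint, merge, notify, release, test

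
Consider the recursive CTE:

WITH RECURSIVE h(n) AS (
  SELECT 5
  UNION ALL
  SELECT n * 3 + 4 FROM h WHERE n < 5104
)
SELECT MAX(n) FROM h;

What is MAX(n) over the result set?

Base: n=5.
Iteration 1: 5 < 5104 holds -> n = 5 * 3 + 4 = 19.
Iteration 2: 19 < 5104 holds -> n = 19 * 3 + 4 = 61.
Iteration 3: 61 < 5104 holds -> n = 61 * 3 + 4 = 187.
Iteration 4: 187 < 5104 holds -> n = 187 * 3 + 4 = 565.
Iteration 5: 565 < 5104 holds -> n = 565 * 3 + 4 = 1699.
Iteration 6: 1699 < 5104 holds -> n = 1699 * 3 + 4 = 5101.
Iteration 7: 5101 < 5104 holds -> n = 5101 * 3 + 4 = 15307.
Iteration 8: 15307 < 5104 fails; recursion stops.
n values: 5, 19, 61, 187, 565, 1699, 5101, 15307; the maximum is 15307.

15307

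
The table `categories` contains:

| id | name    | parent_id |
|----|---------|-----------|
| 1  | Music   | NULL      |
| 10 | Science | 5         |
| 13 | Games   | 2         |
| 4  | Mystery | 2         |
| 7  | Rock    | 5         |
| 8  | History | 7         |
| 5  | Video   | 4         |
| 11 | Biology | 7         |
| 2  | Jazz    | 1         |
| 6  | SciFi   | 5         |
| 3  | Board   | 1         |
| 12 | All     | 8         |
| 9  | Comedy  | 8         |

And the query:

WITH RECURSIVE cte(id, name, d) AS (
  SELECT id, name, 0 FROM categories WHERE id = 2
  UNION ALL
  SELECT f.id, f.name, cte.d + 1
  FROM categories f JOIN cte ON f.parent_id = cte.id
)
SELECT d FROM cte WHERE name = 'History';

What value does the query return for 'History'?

Base: id=2 (Jazz) at d 0.
Iteration 1: rows with parent_id in {2} -> Mystery (id 4, d 1), Games (id 13, d 1).
Iteration 2: rows with parent_id in {4,13} -> Video (id 5, d 2).
Iteration 3: rows with parent_id in {5} -> SciFi (id 6, d 3), Rock (id 7, d 3), Science (id 10, d 3).
Iteration 4: rows with parent_id in {6,7,10} -> History (id 8, d 4), Biology (id 11, d 4).
Iteration 5: rows with parent_id in {8,11} -> Comedy (id 9, d 5), All (id 12, d 5).
Iteration 6: no rows with parent_id in {9,12}; recursion stops.

4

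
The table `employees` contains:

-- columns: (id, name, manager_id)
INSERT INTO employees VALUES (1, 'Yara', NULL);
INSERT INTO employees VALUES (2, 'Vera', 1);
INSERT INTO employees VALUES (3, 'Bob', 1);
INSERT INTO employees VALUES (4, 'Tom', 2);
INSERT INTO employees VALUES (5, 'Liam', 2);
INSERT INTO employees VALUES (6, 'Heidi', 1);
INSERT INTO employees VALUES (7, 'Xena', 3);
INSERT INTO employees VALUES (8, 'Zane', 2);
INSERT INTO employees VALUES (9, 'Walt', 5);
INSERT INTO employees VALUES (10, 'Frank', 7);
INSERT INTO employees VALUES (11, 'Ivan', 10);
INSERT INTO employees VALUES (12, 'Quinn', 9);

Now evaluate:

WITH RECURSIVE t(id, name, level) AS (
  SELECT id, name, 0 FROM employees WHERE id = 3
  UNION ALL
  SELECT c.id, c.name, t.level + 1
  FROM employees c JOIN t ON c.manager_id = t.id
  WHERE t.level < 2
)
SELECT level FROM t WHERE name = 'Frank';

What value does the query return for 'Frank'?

Base: id=3 (Bob) at level 0.
Iteration 1: rows with manager_id in {3} -> Xena (id 7, level 1).
Iteration 2: rows with manager_id in {7} -> Frank (id 10, level 2).
Iteration 3: level < 2 fails for all current rows; recursion stops.

2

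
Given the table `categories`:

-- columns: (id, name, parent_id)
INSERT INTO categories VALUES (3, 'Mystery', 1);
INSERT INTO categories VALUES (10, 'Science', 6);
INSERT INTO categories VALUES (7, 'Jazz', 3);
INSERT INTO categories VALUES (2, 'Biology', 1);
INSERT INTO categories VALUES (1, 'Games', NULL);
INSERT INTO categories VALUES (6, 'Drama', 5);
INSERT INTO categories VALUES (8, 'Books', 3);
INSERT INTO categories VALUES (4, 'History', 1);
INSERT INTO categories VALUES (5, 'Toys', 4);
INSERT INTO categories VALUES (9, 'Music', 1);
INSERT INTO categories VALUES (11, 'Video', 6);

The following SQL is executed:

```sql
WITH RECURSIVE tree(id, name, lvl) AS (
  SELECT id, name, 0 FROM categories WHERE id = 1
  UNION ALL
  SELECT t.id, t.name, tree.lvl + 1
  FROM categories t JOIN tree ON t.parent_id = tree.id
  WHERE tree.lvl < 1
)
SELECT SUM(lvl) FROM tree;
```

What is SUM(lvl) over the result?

Base: id=1 (Games) at lvl 0.
Iteration 1: rows with parent_id in {1} -> Biology (id 2, lvl 1), Mystery (id 3, lvl 1), History (id 4, lvl 1), Music (id 9, lvl 1).
Iteration 2: lvl < 1 fails for all current rows; recursion stops.
SUM(lvl) = 0 + 1 + 1 + 1 + 1 = 4.

4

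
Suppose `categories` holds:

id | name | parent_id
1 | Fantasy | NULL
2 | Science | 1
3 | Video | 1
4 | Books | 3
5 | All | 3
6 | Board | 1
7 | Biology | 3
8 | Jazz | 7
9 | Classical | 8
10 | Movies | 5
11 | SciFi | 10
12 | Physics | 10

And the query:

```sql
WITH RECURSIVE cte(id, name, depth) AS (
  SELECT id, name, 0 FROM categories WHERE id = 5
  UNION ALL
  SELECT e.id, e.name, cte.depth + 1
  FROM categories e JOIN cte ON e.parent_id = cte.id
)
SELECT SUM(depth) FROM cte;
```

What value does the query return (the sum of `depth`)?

5

Base: id=5 (All) at depth 0.
Iteration 1: rows with parent_id in {5} -> Movies (id 10, depth 1).
Iteration 2: rows with parent_id in {10} -> SciFi (id 11, depth 2), Physics (id 12, depth 2).
Iteration 3: no rows with parent_id in {11,12}; recursion stops.
SUM(depth) = 0 + 1 + 2 + 2 = 5.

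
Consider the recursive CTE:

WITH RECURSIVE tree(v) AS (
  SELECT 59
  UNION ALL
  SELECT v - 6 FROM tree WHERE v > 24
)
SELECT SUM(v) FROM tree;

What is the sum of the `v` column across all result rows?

287

Base: v=59.
Iteration 1: 59 > 24 holds -> v = 59 - 6 = 53.
Iteration 2: 53 > 24 holds -> v = 53 - 6 = 47.
Iteration 3: 47 > 24 holds -> v = 47 - 6 = 41.
Iteration 4: 41 > 24 holds -> v = 41 - 6 = 35.
Iteration 5: 35 > 24 holds -> v = 35 - 6 = 29.
Iteration 6: 29 > 24 holds -> v = 29 - 6 = 23.
Iteration 7: 23 > 24 fails; recursion stops.
SUM(v) = 59 + 53 + 47 + 41 + 35 + 29 + 23 = 287.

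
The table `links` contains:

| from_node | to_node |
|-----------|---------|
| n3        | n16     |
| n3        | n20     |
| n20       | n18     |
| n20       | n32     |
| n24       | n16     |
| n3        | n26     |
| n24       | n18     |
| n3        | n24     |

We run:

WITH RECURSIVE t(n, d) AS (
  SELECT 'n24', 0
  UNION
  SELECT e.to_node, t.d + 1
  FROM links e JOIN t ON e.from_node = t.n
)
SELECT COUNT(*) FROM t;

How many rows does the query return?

Base: (n24, d=0).
Iteration 1: edges from {n24} -> (n16, d=1), (n18, d=1).
Iteration 2: no outgoing edges from {n16,n18}; recursion stops.
Total rows emitted: 3.

3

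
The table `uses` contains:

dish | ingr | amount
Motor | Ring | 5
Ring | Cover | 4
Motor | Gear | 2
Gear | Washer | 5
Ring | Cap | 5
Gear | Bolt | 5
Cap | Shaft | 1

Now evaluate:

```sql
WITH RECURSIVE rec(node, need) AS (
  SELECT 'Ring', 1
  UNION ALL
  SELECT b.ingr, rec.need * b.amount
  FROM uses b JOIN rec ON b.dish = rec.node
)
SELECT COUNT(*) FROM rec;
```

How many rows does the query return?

Base: (Ring, need=1).
Iteration 1: components of {Ring} -> Cap = 1*5 = 5, Cover = 1*4 = 4.
Iteration 2: components of {Cap,Cover} -> Shaft = 5*1 = 5.
Iteration 3: no further components; recursion stops.
Total rows emitted: 4.

4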